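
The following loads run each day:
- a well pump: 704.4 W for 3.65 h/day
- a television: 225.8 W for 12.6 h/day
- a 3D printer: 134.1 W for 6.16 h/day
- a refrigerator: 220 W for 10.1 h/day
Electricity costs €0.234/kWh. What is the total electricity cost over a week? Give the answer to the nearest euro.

€14

well pump: 704.4 W × 3.65 h × 7 d = 17,997 Wh = 18 kWh
television: 225.8 W × 12.6 h × 7 d = 19,916 Wh = 19.92 kWh
3D printer: 134.1 W × 6.16 h × 7 d = 5,782 Wh = 5.782 kWh
refrigerator: 220 W × 10.1 h × 7 d = 15,554 Wh = 15.55 kWh
Total energy = 18 + 19.92 + 5.782 + 15.55 = 59.25 kWh
Cost = 59.25 kWh × €0.234 = €13.86 ≈ €14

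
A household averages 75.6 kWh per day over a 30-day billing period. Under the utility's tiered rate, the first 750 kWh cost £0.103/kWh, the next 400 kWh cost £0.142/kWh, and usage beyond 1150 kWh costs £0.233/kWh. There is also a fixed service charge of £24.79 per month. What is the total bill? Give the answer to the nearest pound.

Usage = 75.6 kWh/day × 30 days = 2268 kWh
First 750 kWh × £0.103 = £77.25
Next 400 kWh × £0.142 = £56.80
Remaining 1118 kWh × £0.233 = £260.49
Energy charge = £394.54; + service £24.79 = £419.33 ≈ £419

£419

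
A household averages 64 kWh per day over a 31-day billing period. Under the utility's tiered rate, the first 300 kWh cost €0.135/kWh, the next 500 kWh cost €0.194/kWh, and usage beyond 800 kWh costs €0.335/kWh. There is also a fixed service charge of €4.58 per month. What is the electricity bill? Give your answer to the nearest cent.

Usage = 64 kWh/day × 31 days = 1984 kWh
First 300 kWh × €0.135 = €40.50
Next 500 kWh × €0.194 = €97.00
Remaining 1184 kWh × €0.335 = €396.64
Energy charge = €534.14; + service €4.58 = €538.72

€538.72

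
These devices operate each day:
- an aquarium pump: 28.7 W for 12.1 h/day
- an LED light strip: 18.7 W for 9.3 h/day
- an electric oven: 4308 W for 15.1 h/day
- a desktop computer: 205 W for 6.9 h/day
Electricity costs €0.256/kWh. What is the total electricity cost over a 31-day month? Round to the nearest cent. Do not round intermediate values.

aquarium pump: 28.7 W × 12.1 h × 31 d = 10,765 Wh = 10.77 kWh
LED light strip: 18.7 W × 9.3 h × 31 d = 5,391 Wh = 5.391 kWh
electric oven: 4308 W × 15.1 h × 31 d = 2,016,575 Wh = 2,017 kWh
desktop computer: 205 W × 6.9 h × 31 d = 43,850 Wh = 43.85 kWh
Total energy = 10.77 + 5.391 + 2,017 + 43.85 = 2,077 kWh
Cost = 2,077 kWh × €0.256 = €531.60

€531.60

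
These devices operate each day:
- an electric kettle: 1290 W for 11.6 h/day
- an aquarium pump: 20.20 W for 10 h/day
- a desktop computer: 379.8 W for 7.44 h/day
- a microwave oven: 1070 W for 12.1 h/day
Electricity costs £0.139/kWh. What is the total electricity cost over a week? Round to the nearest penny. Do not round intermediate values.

£30.10

electric kettle: 1290 W × 11.6 h × 7 d = 104,748 Wh = 104.7 kWh
aquarium pump: 20.20 W × 10 h × 7 d = 1,414 Wh = 1.414 kWh
desktop computer: 379.8 W × 7.44 h × 7 d = 19,780 Wh = 19.78 kWh
microwave oven: 1070 W × 12.1 h × 7 d = 90,629 Wh = 90.63 kWh
Total energy = 104.7 + 1.414 + 19.78 + 90.63 = 216.6 kWh
Cost = 216.6 kWh × £0.139 = £30.10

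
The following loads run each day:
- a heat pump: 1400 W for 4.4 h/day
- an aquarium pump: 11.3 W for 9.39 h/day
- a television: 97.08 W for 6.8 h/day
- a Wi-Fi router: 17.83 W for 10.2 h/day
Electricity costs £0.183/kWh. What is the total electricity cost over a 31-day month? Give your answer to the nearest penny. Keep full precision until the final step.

heat pump: 1400 W × 4.4 h × 31 d = 190,960 Wh = 191 kWh
aquarium pump: 11.3 W × 9.39 h × 31 d = 3,289 Wh = 3.289 kWh
television: 97.08 W × 6.8 h × 31 d = 20,464 Wh = 20.46 kWh
Wi-Fi router: 17.83 W × 10.2 h × 31 d = 5,638 Wh = 5.638 kWh
Total energy = 191 + 3.289 + 20.46 + 5.638 = 220.4 kWh
Cost = 220.4 kWh × £0.183 = £40.32

£40.32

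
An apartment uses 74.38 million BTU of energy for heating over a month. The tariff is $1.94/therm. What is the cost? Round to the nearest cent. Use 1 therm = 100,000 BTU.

$1442.97

74.38 million BTU × (10 therm/million BTU) = 743.8 therm
Cost = 743.8 therm × $1.94/therm = $1,442.97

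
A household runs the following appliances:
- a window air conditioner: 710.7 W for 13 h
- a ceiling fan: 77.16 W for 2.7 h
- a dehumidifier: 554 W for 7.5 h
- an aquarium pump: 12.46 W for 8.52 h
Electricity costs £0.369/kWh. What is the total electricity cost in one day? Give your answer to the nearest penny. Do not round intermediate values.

£5.06

window air conditioner: 710.7 W × 13 h = 9,239 Wh = 9.239 kWh
ceiling fan: 77.16 W × 2.7 h = 208 Wh = 0.2083 kWh
dehumidifier: 554 W × 7.5 h = 4,155 Wh = 4.155 kWh
aquarium pump: 12.46 W × 8.52 h = 106 Wh = 0.1062 kWh
Total energy = 9.239 + 0.2083 + 4.155 + 0.1062 = 13.71 kWh
Cost = 13.71 kWh × £0.369 = £5.06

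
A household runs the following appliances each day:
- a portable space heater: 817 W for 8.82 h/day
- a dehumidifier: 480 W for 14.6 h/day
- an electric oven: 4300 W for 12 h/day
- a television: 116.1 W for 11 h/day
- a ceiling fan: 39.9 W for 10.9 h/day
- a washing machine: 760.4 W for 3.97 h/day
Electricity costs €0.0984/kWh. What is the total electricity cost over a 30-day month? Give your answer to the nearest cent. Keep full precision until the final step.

€208.25

portable space heater: 817 W × 8.82 h × 30 d = 216,178 Wh = 216.2 kWh
dehumidifier: 480 W × 14.6 h × 30 d = 210,240 Wh = 210.2 kWh
electric oven: 4300 W × 12 h × 30 d = 1,548,000 Wh = 1,548 kWh
television: 116.1 W × 11 h × 30 d = 38,313 Wh = 38.31 kWh
ceiling fan: 39.9 W × 10.9 h × 30 d = 13,047 Wh = 13.05 kWh
washing machine: 760.4 W × 3.97 h × 30 d = 90,564 Wh = 90.56 kWh
Total energy = 216.2 + 210.2 + 1,548 + 38.31 + 13.05 + 90.56 = 2,116 kWh
Cost = 2,116 kWh × €0.0984 = €208.25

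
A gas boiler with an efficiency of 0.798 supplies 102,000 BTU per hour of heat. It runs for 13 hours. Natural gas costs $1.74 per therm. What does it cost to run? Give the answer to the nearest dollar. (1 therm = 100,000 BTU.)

$29

Heat delivered = 102,000 BTU/h × 13 h = 1,326,000 BTU
Gas input = 1,326,000 / 0.798 = 1,661,654 BTU
= 1,661,654 / 100,000 = 16.62 therm
Cost = 16.62 × $1.74/therm = $28.91 ≈ $29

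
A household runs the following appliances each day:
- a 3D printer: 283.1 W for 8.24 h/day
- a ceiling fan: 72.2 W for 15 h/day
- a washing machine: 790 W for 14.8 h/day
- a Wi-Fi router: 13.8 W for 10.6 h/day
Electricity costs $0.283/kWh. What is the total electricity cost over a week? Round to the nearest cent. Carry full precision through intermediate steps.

3D printer: 283.1 W × 8.24 h × 7 d = 16,329 Wh = 16.33 kWh
ceiling fan: 72.2 W × 15 h × 7 d = 7,581 Wh = 7.581 kWh
washing machine: 790 W × 14.8 h × 7 d = 81,844 Wh = 81.84 kWh
Wi-Fi router: 13.8 W × 10.6 h × 7 d = 1,024 Wh = 1.024 kWh
Total energy = 16.33 + 7.581 + 81.84 + 1.024 = 106.8 kWh
Cost = 106.8 kWh × $0.283 = $30.22

$30.22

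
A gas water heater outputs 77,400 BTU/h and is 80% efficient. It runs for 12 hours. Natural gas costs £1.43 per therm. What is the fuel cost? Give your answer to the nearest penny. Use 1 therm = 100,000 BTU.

£16.60

Heat delivered = 77,400 BTU/h × 12 h = 928,800 BTU
Gas input = 928,800 / 0.80 = 1,161,000 BTU
= 1,161,000 / 100,000 = 11.61 therm
Cost = 11.61 × £1.43/therm = £16.60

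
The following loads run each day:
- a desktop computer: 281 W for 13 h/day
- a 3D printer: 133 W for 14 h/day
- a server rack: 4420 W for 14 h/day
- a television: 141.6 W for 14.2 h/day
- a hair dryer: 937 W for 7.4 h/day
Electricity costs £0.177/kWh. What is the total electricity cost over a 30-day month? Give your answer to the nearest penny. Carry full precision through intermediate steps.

desktop computer: 281 W × 13 h × 30 d = 109,590 Wh = 109.6 kWh
3D printer: 133 W × 14 h × 30 d = 55,860 Wh = 55.86 kWh
server rack: 4420 W × 14 h × 30 d = 1,856,400 Wh = 1,856 kWh
television: 141.6 W × 14.2 h × 30 d = 60,322 Wh = 60.32 kWh
hair dryer: 937 W × 7.4 h × 30 d = 208,014 Wh = 208 kWh
Total energy = 109.6 + 55.86 + 1,856 + 60.32 + 208 = 2,290 kWh
Cost = 2,290 kWh × £0.177 = £405.36

£405.36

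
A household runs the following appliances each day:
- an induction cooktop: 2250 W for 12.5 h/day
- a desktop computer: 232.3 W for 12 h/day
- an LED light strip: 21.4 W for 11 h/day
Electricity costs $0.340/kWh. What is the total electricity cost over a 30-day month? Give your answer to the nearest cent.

induction cooktop: 2250 W × 12.5 h × 30 d = 843,750 Wh = 843.8 kWh
desktop computer: 232.3 W × 12 h × 30 d = 83,628 Wh = 83.63 kWh
LED light strip: 21.4 W × 11 h × 30 d = 7,062 Wh = 7.062 kWh
Total energy = 843.8 + 83.63 + 7.062 = 934.4 kWh
Cost = 934.4 kWh × $0.340 = $317.71

$317.71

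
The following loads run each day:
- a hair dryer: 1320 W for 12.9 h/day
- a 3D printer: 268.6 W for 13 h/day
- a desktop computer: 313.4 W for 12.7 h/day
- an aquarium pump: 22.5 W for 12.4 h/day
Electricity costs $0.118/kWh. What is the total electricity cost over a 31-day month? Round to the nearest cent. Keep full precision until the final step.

hair dryer: 1320 W × 12.9 h × 31 d = 527,868 Wh = 527.9 kWh
3D printer: 268.6 W × 13 h × 31 d = 108,246 Wh = 108.2 kWh
desktop computer: 313.4 W × 12.7 h × 31 d = 123,386 Wh = 123.4 kWh
aquarium pump: 22.5 W × 12.4 h × 31 d = 8,649 Wh = 8.649 kWh
Total energy = 527.9 + 108.2 + 123.4 + 8.649 = 768.1 kWh
Cost = 768.1 kWh × $0.118 = $90.64

$90.64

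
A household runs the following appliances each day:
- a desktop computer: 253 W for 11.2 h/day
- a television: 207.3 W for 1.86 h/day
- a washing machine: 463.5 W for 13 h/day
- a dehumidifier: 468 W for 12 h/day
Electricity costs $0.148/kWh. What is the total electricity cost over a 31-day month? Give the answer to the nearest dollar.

desktop computer: 253 W × 11.2 h × 31 d = 87,842 Wh = 87.84 kWh
television: 207.3 W × 1.86 h × 31 d = 11,953 Wh = 11.95 kWh
washing machine: 463.5 W × 13 h × 31 d = 186,790 Wh = 186.8 kWh
dehumidifier: 468 W × 12 h × 31 d = 174,096 Wh = 174.1 kWh
Total energy = 87.84 + 11.95 + 186.8 + 174.1 = 460.7 kWh
Cost = 460.7 kWh × $0.148 = $68.18 ≈ $68

$68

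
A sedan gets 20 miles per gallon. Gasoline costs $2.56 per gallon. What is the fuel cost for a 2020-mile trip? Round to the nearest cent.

$258.56

Fuel = 2020 mi / 20 mpg = 101 gal
Cost = 101 gal × $2.56/gal = $258.56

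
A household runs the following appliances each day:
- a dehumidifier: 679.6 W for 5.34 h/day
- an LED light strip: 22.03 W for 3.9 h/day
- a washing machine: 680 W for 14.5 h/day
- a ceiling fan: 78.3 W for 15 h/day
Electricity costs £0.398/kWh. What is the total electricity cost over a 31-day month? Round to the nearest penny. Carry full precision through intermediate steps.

dehumidifier: 679.6 W × 5.34 h × 31 d = 112,501 Wh = 112.5 kWh
LED light strip: 22.03 W × 3.9 h × 31 d = 2,663 Wh = 2.663 kWh
washing machine: 680 W × 14.5 h × 31 d = 305,660 Wh = 305.7 kWh
ceiling fan: 78.3 W × 15 h × 31 d = 36,410 Wh = 36.41 kWh
Total energy = 112.5 + 2.663 + 305.7 + 36.41 = 457.2 kWh
Cost = 457.2 kWh × £0.398 = £181.98

£181.98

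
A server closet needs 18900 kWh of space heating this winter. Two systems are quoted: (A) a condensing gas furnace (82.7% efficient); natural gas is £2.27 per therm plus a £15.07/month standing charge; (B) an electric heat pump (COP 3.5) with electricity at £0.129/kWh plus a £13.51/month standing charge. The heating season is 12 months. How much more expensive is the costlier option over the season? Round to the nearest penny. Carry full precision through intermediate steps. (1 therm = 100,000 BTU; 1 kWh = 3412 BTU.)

Heat load = 18900 kWh × 3412 = 64,486,800 BTU
Gas: input = 64,486,800 / 0.827 = 77,976,784 BTU = 779.8 therm → 779.8 × £2.27 = £1,770.07; + 12 × £15.07 standing = £1,950.91
Heat pump: 64,486,800 BTU / 3412 = 18,900 kWh heat; / 3.5 = 5,400 kWh in → × £0.129 = £696.60; + 12 × £13.51 standing = £858.72
Difference = |£1,950.91 − £858.72| = £1,092.19

£1092.19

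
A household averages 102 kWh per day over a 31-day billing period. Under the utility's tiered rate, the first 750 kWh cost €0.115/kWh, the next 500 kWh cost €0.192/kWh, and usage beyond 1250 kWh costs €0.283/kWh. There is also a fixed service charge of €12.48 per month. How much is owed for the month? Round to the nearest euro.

Usage = 102 kWh/day × 31 days = 3162 kWh
First 750 kWh × €0.115 = €86.25
Next 500 kWh × €0.192 = €96.00
Remaining 1912 kWh × €0.283 = €541.10
Energy charge = €723.35; + service €12.48 = €735.83 ≈ €736

€736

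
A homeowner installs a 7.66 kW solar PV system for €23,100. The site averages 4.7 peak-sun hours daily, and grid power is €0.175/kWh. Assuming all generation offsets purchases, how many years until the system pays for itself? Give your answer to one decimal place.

Daily generation = 7.66 kW × 4.7 h = 36 kWh
Annual generation = 36 × 365 = 13141 kWh
Annual savings = 13141 × €0.175 = €2,299.63
Payback = €23,100 / €2,299.63 = 10 years

10.0 years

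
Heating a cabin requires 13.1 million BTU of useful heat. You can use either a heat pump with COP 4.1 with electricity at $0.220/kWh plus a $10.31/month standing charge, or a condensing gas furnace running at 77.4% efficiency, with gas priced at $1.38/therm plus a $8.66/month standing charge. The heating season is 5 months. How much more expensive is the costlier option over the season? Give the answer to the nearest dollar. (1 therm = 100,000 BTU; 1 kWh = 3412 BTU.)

Heat load = 13.1 × 10⁶ BTU = 13,100,000 BTU
Gas: input = 13,100,000 / 0.774 = 16,925,065 BTU = 169.3 therm → 169.3 × $1.38 = $233.57; + 5 × $8.66 standing = $276.87
Heat pump: 13,100,000 BTU / 3412 = 3,839 kWh heat; / 4.1 = 936.4 kWh in → × $0.220 = $206.02; + 5 × $10.31 standing = $257.57
Difference = |$276.87 − $257.57| = $19.30 ≈ $19

$19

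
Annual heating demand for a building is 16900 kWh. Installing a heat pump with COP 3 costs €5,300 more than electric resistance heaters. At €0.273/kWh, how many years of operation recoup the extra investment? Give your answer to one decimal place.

1.7 years

Resistance: 16900 kWh × €0.273 = €4,613.70/yr
Heat pump: 16900 / 3 = 5633 kWh in → × €0.273 = €1,537.90/yr
Annual savings = €3,075.80
Payback = €5,300 / €3,075.80 = 1.72 years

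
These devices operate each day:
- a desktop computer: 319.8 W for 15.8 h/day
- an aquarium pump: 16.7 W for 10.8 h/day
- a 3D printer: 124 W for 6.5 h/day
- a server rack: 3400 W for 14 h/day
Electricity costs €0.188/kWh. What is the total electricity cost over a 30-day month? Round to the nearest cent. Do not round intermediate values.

desktop computer: 319.8 W × 15.8 h × 30 d = 151,585 Wh = 151.6 kWh
aquarium pump: 16.7 W × 10.8 h × 30 d = 5,411 Wh = 5.411 kWh
3D printer: 124 W × 6.5 h × 30 d = 24,180 Wh = 24.18 kWh
server rack: 3400 W × 14 h × 30 d = 1,428,000 Wh = 1,428 kWh
Total energy = 151.6 + 5.411 + 24.18 + 1,428 = 1,609 kWh
Cost = 1,609 kWh × €0.188 = €302.53

€302.53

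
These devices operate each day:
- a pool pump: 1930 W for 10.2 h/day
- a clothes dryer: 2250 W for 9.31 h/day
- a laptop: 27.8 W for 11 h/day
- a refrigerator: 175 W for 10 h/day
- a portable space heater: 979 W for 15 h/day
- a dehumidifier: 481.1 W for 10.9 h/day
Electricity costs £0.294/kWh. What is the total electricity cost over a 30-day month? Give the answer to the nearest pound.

pool pump: 1930 W × 10.2 h × 30 d = 590,580 Wh = 590.6 kWh
clothes dryer: 2250 W × 9.31 h × 30 d = 628,425 Wh = 628.4 kWh
laptop: 27.8 W × 11 h × 30 d = 9,174 Wh = 9.174 kWh
refrigerator: 175 W × 10 h × 30 d = 52,500 Wh = 52.5 kWh
portable space heater: 979 W × 15 h × 30 d = 440,550 Wh = 440.6 kWh
dehumidifier: 481.1 W × 10.9 h × 30 d = 157,320 Wh = 157.3 kWh
Total energy = 590.6 + 628.4 + 9.174 + 52.5 + 440.6 + 157.3 = 1,879 kWh
Cost = 1,879 kWh × £0.294 = £552.29 ≈ £552

£552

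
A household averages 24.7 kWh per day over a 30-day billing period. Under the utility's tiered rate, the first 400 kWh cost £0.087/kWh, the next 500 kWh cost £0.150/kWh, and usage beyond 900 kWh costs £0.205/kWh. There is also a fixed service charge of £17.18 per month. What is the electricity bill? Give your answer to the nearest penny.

Usage = 24.7 kWh/day × 30 days = 741 kWh
First 400 kWh × £0.087 = £34.80
Next 341 kWh × £0.150 = £51.15
Remaining tier: 0 kWh (not reached)
Energy charge = £85.95; + service £17.18 = £103.13

£103.13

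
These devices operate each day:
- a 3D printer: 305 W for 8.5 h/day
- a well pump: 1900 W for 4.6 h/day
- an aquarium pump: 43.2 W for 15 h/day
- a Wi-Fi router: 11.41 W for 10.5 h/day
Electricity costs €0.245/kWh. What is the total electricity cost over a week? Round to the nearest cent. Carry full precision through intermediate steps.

3D printer: 305 W × 8.5 h × 7 d = 18,148 Wh = 18.15 kWh
well pump: 1900 W × 4.6 h × 7 d = 61,180 Wh = 61.18 kWh
aquarium pump: 43.2 W × 15 h × 7 d = 4,536 Wh = 4.536 kWh
Wi-Fi router: 11.41 W × 10.5 h × 7 d = 839 Wh = 0.8386 kWh
Total energy = 18.15 + 61.18 + 4.536 + 0.8386 = 84.7 kWh
Cost = 84.7 kWh × €0.245 = €20.75

€20.75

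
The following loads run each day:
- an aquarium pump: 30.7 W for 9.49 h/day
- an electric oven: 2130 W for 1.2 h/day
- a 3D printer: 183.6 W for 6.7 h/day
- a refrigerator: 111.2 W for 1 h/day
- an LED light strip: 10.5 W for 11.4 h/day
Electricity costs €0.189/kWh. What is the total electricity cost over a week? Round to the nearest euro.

aquarium pump: 30.7 W × 9.49 h × 7 d = 2,039 Wh = 2.039 kWh
electric oven: 2130 W × 1.2 h × 7 d = 17,892 Wh = 17.89 kWh
3D printer: 183.6 W × 6.7 h × 7 d = 8,611 Wh = 8.611 kWh
refrigerator: 111.2 W × 1 h × 7 d = 778 Wh = 0.7784 kWh
LED light strip: 10.5 W × 11.4 h × 7 d = 838 Wh = 0.8379 kWh
Total energy = 2.039 + 17.89 + 8.611 + 0.7784 + 0.8379 = 30.16 kWh
Cost = 30.16 kWh × €0.189 = €5.70 ≈ €6

€6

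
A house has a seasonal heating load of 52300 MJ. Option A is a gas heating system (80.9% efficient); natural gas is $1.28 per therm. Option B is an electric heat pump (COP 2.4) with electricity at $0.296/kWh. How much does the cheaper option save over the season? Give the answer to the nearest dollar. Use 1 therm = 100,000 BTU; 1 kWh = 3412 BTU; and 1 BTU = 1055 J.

$1008

Heat load = 52300 MJ = 52,300,000,000 J / 1055 = 49,573,460 BTU
Gas: input = 49,573,460 / 0.809 = 61,277,453 BTU = 612.8 therm → 612.8 × $1.28 = $784.35
Heat pump: 49,573,460 BTU / 3412 = 14,530 kWh heat; / 2.4 = 6,054 kWh in → × $0.296 = $1,791.93
Difference = |$784.35 − $1,791.93| = $1,007.58 ≈ $1008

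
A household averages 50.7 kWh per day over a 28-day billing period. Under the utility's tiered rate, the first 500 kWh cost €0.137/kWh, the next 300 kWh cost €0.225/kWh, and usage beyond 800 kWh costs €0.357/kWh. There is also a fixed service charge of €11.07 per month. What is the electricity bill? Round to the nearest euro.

€368

Usage = 50.7 kWh/day × 28 days = 1419.6 kWh
First 500 kWh × €0.137 = €68.50
Next 300 kWh × €0.225 = €67.50
Remaining 619.6 kWh × €0.357 = €221.20
Energy charge = €357.20; + service €11.07 = €368.27 ≈ €368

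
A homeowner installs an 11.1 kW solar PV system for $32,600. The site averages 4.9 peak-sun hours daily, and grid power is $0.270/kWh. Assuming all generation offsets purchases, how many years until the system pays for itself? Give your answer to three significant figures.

Daily generation = 11.1 kW × 4.9 h = 54.39 kWh
Annual generation = 54.39 × 365 = 19852 kWh
Annual savings = 19852 × $0.270 = $5,360.13
Payback = $32,600 / $5,360.13 = 6.08 years

6.08 years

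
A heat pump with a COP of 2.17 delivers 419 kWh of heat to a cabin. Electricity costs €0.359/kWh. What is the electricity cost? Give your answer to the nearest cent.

Electrical input = 419 kWh / 2.17 = 193.1 kWh
Cost = 193.1 × €0.359/kWh = €69.32

€69.32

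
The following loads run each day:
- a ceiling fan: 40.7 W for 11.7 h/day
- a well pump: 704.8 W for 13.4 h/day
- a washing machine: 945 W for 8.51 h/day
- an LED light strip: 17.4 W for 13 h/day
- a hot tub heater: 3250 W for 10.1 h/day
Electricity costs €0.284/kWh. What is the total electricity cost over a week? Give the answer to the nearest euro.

€101

ceiling fan: 40.7 W × 11.7 h × 7 d = 3,333 Wh = 3.333 kWh
well pump: 704.8 W × 13.4 h × 7 d = 66,110 Wh = 66.11 kWh
washing machine: 945 W × 8.51 h × 7 d = 56,294 Wh = 56.29 kWh
LED light strip: 17.4 W × 13 h × 7 d = 1,583 Wh = 1.583 kWh
hot tub heater: 3250 W × 10.1 h × 7 d = 229,775 Wh = 229.8 kWh
Total energy = 3.333 + 66.11 + 56.29 + 1.583 + 229.8 = 357.1 kWh
Cost = 357.1 kWh × €0.284 = €101.42 ≈ €101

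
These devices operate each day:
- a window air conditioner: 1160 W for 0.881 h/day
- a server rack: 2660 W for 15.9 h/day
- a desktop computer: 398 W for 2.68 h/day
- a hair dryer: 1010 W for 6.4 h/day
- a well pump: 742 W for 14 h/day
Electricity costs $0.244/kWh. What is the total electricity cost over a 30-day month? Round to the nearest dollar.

$448

window air conditioner: 1160 W × 0.881 h × 30 d = 30,659 Wh = 30.66 kWh
server rack: 2660 W × 15.9 h × 30 d = 1,268,820 Wh = 1,269 kWh
desktop computer: 398 W × 2.68 h × 30 d = 31,999 Wh = 32 kWh
hair dryer: 1010 W × 6.4 h × 30 d = 193,920 Wh = 193.9 kWh
well pump: 742 W × 14 h × 30 d = 311,640 Wh = 311.6 kWh
Total energy = 30.66 + 1,269 + 32 + 193.9 + 311.6 = 1,837 kWh
Cost = 1,837 kWh × $0.244 = $448.24 ≈ $448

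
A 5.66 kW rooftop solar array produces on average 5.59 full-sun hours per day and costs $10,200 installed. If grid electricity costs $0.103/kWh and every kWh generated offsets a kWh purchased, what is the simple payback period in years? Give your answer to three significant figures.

Daily generation = 5.66 kW × 5.59 h = 31.64 kWh
Annual generation = 31.64 × 365 = 11548 kWh
Annual savings = 11548 × $0.103 = $1,189.48
Payback = $10,200 / $1,189.48 = 8.58 years

8.58 years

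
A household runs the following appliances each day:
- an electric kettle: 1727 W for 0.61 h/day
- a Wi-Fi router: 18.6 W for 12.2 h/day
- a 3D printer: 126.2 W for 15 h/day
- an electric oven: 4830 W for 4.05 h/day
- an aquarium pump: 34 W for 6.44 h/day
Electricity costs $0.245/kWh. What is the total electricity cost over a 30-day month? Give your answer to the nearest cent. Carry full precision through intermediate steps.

electric kettle: 1727 W × 0.61 h × 30 d = 31,604 Wh = 31.6 kWh
Wi-Fi router: 18.6 W × 12.2 h × 30 d = 6,808 Wh = 6.808 kWh
3D printer: 126.2 W × 15 h × 30 d = 56,790 Wh = 56.79 kWh
electric oven: 4830 W × 4.05 h × 30 d = 586,845 Wh = 586.8 kWh
aquarium pump: 34 W × 6.44 h × 30 d = 6,569 Wh = 6.569 kWh
Total energy = 31.6 + 6.808 + 56.79 + 586.8 + 6.569 = 688.6 kWh
Cost = 688.6 kWh × $0.245 = $168.71

$168.71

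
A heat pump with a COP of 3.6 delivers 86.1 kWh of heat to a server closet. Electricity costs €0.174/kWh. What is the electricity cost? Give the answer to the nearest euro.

Electrical input = 86.1 kWh / 3.6 = 23.92 kWh
Cost = 23.92 × €0.174/kWh = €4.16 ≈ €4

€4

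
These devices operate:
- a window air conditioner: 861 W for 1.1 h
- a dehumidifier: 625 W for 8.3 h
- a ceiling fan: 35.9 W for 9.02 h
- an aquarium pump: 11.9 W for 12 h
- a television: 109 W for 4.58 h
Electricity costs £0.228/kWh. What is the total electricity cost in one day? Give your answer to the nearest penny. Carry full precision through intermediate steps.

window air conditioner: 861 W × 1.1 h = 947 Wh = 0.9471 kWh
dehumidifier: 625 W × 8.3 h = 5,188 Wh = 5.188 kWh
ceiling fan: 35.9 W × 9.02 h = 324 Wh = 0.3238 kWh
aquarium pump: 11.9 W × 12 h = 143 Wh = 0.1428 kWh
television: 109 W × 4.58 h = 499 Wh = 0.4992 kWh
Total energy = 0.9471 + 5.188 + 0.3238 + 0.1428 + 0.4992 = 7.1 kWh
Cost = 7.1 kWh × £0.228 = £1.62

£1.62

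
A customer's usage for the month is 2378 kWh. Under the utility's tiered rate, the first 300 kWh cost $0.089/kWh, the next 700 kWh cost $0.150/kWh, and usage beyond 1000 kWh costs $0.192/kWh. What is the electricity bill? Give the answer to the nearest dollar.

First 300 kWh × $0.089 = $26.70
Next 700 kWh × $0.150 = $105.00
Remaining 1378 kWh × $0.192 = $264.58
Total = $396.28 ≈ $396

$396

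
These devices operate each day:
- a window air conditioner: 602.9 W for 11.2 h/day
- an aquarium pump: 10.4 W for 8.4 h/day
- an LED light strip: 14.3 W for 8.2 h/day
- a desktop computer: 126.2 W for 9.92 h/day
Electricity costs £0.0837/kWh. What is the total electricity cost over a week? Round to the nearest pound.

£5

window air conditioner: 602.9 W × 11.2 h × 7 d = 47,267 Wh = 47.27 kWh
aquarium pump: 10.4 W × 8.4 h × 7 d = 612 Wh = 0.6115 kWh
LED light strip: 14.3 W × 8.2 h × 7 d = 821 Wh = 0.8208 kWh
desktop computer: 126.2 W × 9.92 h × 7 d = 8,763 Wh = 8.763 kWh
Total energy = 47.27 + 0.6115 + 0.8208 + 8.763 = 57.46 kWh
Cost = 57.46 kWh × £0.0837 = £4.81 ≈ £5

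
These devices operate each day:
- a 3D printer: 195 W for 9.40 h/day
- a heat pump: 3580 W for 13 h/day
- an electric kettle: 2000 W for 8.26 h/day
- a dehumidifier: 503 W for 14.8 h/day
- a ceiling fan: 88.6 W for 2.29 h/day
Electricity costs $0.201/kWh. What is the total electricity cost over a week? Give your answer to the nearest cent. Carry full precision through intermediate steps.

$102.06

3D printer: 195 W × 9.40 h × 7 d = 12,831 Wh = 12.83 kWh
heat pump: 3580 W × 13 h × 7 d = 325,780 Wh = 325.8 kWh
electric kettle: 2000 W × 8.26 h × 7 d = 115,640 Wh = 115.6 kWh
dehumidifier: 503 W × 14.8 h × 7 d = 52,111 Wh = 52.11 kWh
ceiling fan: 88.6 W × 2.29 h × 7 d = 1,420 Wh = 1.42 kWh
Total energy = 12.83 + 325.8 + 115.6 + 52.11 + 1.42 = 507.8 kWh
Cost = 507.8 kWh × $0.201 = $102.06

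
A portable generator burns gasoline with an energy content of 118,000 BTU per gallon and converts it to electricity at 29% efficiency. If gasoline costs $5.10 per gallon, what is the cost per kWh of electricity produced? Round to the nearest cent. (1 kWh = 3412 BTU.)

$0.51

Electrical output per gallon = 118,000 BTU × 0.29 / 3412 BTU/kWh = 10.03 kWh
Cost per kWh = $5.10 / 10.03 kWh = $0.509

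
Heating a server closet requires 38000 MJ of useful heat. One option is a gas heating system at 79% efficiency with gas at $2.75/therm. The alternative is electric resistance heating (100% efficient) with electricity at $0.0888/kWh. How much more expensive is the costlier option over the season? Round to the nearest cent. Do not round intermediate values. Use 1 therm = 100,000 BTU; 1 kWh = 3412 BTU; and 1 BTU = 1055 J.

$316.40

Heat load = 38000 MJ = 38,000,000,000 J / 1055 = 36,018,957 BTU
Gas: input = 36,018,957 / 0.79 = 45,593,617 BTU = 455.9 therm → 455.9 × $2.75 = $1,253.82
Electric: 36,018,957 BTU / 3412 = 10,560 kWh → × $0.0888 = $937.42
Difference = |$1,253.82 − $937.42| = $316.40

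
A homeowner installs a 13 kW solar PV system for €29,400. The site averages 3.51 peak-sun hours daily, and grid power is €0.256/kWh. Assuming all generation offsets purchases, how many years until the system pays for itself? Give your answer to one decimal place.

Daily generation = 13 kW × 3.51 h = 45.63 kWh
Annual generation = 45.63 × 365 = 16655 kWh
Annual savings = 16655 × €0.256 = €4,263.67
Payback = €29,400 / €4,263.67 = 6.9 years

6.9 years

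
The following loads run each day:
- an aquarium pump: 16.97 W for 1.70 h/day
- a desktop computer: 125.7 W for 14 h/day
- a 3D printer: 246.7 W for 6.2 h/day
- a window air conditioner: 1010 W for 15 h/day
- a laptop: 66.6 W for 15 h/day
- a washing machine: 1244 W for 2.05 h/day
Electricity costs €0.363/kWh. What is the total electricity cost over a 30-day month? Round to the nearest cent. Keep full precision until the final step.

€239.77

aquarium pump: 16.97 W × 1.70 h × 30 d = 865 Wh = 0.8655 kWh
desktop computer: 125.7 W × 14 h × 30 d = 52,794 Wh = 52.79 kWh
3D printer: 246.7 W × 6.2 h × 30 d = 45,886 Wh = 45.89 kWh
window air conditioner: 1010 W × 15 h × 30 d = 454,500 Wh = 454.5 kWh
laptop: 66.6 W × 15 h × 30 d = 29,970 Wh = 29.97 kWh
washing machine: 1244 W × 2.05 h × 30 d = 76,506 Wh = 76.51 kWh
Total energy = 0.8655 + 52.79 + 45.89 + 454.5 + 29.97 + 76.51 = 660.5 kWh
Cost = 660.5 kWh × €0.363 = €239.77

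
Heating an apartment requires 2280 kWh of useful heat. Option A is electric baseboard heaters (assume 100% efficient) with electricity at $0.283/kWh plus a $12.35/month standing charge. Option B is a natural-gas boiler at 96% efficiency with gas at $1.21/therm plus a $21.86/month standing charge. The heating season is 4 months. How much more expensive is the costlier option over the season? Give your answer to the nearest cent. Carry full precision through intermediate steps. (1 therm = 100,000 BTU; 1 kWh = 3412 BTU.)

$509.15

Heat load = 2280 kWh × 3412 = 7,779,360 BTU
Gas: input = 7,779,360 / 0.960 = 8,103,500 BTU = 81.03 therm → 81.03 × $1.21 = $98.05; + 4 × $21.86 standing = $185.49
Electric: 7,779,360 BTU / 3412 = 2,280 kWh → × $0.283 = $645.24; + 4 × $12.35 standing = $694.64
Difference = |$185.49 − $694.64| = $509.15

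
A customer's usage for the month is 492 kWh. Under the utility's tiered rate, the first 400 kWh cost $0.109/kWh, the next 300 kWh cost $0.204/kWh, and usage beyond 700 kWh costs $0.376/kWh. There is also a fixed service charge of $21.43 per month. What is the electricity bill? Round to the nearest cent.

$83.80

First 400 kWh × $0.109 = $43.60
Next 92 kWh × $0.204 = $18.77
Remaining tier: 0 kWh (not reached)
Energy charge = $62.37; + service $21.43 = $83.80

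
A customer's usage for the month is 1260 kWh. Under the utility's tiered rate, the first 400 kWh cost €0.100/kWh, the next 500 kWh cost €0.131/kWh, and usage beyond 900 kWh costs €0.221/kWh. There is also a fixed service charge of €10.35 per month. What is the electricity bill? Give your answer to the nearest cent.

First 400 kWh × €0.100 = €40.00
Next 500 kWh × €0.131 = €65.50
Remaining 360 kWh × €0.221 = €79.56
Energy charge = €185.06; + service €10.35 = €195.41

€195.41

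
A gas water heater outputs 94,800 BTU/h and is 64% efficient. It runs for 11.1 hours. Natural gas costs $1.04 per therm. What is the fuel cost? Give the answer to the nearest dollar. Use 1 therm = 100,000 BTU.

$17

Heat delivered = 94,800 BTU/h × 11.1 h = 1,052,280 BTU
Gas input = 1,052,280 / 0.640 = 1,644,188 BTU
= 1,644,188 / 100,000 = 16.44 therm
Cost = 16.44 × $1.04/therm = $17.10 ≈ $17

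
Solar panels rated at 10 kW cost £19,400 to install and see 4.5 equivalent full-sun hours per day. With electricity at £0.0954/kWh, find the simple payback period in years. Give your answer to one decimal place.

12.4 years

Daily generation = 10 kW × 4.5 h = 45 kWh
Annual generation = 45 × 365 = 16425 kWh
Annual savings = 16425 × £0.0954 = £1,566.94
Payback = £19,400 / £1,566.94 = 12.4 years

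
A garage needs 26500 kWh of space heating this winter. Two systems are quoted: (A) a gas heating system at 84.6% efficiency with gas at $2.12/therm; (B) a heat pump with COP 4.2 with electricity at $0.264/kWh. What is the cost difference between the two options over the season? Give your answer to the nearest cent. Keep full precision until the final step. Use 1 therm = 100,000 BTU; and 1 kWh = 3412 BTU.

$600.08

Heat load = 26500 kWh × 3412 = 90,418,000 BTU
Gas: input = 90,418,000 / 0.846 = 106,877,069 BTU = 1,069 therm → 1,069 × $2.12 = $2,265.79
Heat pump: 90,418,000 BTU / 3412 = 26,500 kWh heat; / 4.2 = 6,310 kWh in → × $0.264 = $1,665.71
Difference = |$2,265.79 − $1,665.71| = $600.08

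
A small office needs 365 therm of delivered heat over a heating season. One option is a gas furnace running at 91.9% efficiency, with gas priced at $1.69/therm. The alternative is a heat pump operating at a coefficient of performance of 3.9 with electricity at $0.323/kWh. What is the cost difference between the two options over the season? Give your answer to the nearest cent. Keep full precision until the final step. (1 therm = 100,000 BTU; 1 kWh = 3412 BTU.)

$214.76

Heat load = 365 therm × 100,000 = 36,500,000 BTU
Gas: input = 36,500,000 / 0.919 = 39,717,084 BTU = 397.2 therm → 397.2 × $1.69 = $671.22
Heat pump: 36,500,000 BTU / 3412 = 10,700 kWh heat; / 3.9 = 2,743 kWh in → × $0.323 = $885.98
Difference = |$671.22 − $885.98| = $214.76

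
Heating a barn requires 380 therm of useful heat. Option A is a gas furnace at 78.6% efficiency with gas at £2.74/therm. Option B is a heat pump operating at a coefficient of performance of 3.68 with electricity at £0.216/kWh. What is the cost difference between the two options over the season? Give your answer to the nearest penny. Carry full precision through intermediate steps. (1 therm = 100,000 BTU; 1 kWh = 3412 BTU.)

£670.98

Heat load = 380 therm × 100,000 = 38,000,000 BTU
Gas: input = 38,000,000 / 0.786 = 48,346,056 BTU = 483.5 therm → 483.5 × £2.74 = £1,324.68
Heat pump: 38,000,000 BTU / 3412 = 11,140 kWh heat; / 3.68 = 3,026 kWh in → × £0.216 = £653.70
Difference = |£1,324.68 − £653.70| = £670.98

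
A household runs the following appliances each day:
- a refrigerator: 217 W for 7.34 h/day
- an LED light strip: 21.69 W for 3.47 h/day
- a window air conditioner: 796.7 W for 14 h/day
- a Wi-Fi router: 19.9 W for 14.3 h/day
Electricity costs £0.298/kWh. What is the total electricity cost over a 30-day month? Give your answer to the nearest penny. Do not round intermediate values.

£117.17

refrigerator: 217 W × 7.34 h × 30 d = 47,783 Wh = 47.78 kWh
LED light strip: 21.69 W × 3.47 h × 30 d = 2,258 Wh = 2.258 kWh
window air conditioner: 796.7 W × 14 h × 30 d = 334,614 Wh = 334.6 kWh
Wi-Fi router: 19.9 W × 14.3 h × 30 d = 8,537 Wh = 8.537 kWh
Total energy = 47.78 + 2.258 + 334.6 + 8.537 = 393.2 kWh
Cost = 393.2 kWh × £0.298 = £117.17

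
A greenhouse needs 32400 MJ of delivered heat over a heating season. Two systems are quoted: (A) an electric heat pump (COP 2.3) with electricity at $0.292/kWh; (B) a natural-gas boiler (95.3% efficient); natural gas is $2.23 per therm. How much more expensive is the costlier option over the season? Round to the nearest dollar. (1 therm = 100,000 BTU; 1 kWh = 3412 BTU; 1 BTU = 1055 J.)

Heat load = 32400 MJ = 32,400,000,000 J / 1055 = 30,710,900 BTU
Gas: input = 30,710,900 / 0.953 = 32,225,499 BTU = 322.3 therm → 322.3 × $2.23 = $718.63
Heat pump: 30,710,900 BTU / 3412 = 9,001 kWh heat; / 2.3 = 3,913 kWh in → × $0.292 = $1,142.72
Difference = |$718.63 − $1,142.72| = $424.09 ≈ $424

$424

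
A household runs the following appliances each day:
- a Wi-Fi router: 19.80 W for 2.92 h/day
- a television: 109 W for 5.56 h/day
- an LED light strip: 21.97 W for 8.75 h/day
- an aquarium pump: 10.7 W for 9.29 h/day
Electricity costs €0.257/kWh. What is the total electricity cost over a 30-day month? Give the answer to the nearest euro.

€7

Wi-Fi router: 19.80 W × 2.92 h × 30 d = 1,734 Wh = 1.734 kWh
television: 109 W × 5.56 h × 30 d = 18,181 Wh = 18.18 kWh
LED light strip: 21.97 W × 8.75 h × 30 d = 5,767 Wh = 5.767 kWh
aquarium pump: 10.7 W × 9.29 h × 30 d = 2,982 Wh = 2.982 kWh
Total energy = 1.734 + 18.18 + 5.767 + 2.982 = 28.66 kWh
Cost = 28.66 kWh × €0.257 = €7.37 ≈ €7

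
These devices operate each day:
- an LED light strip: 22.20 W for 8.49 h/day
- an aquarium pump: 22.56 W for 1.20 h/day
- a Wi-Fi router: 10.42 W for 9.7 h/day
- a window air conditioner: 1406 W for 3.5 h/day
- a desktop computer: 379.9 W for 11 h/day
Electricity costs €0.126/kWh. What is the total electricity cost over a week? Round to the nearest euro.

€8

LED light strip: 22.20 W × 8.49 h × 7 d = 1,319 Wh = 1.319 kWh
aquarium pump: 22.56 W × 1.20 h × 7 d = 190 Wh = 0.1895 kWh
Wi-Fi router: 10.42 W × 9.7 h × 7 d = 708 Wh = 0.7075 kWh
window air conditioner: 1406 W × 3.5 h × 7 d = 34,447 Wh = 34.45 kWh
desktop computer: 379.9 W × 11 h × 7 d = 29,252 Wh = 29.25 kWh
Total energy = 1.319 + 0.1895 + 0.7075 + 34.45 + 29.25 = 65.92 kWh
Cost = 65.92 kWh × €0.126 = €8.31 ≈ €8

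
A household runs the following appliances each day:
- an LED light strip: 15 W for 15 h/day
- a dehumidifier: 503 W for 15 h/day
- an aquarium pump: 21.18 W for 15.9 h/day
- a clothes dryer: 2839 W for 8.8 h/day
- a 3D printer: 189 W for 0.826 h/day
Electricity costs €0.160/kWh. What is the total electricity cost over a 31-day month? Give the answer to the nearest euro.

LED light strip: 15 W × 15 h × 31 d = 6,975 Wh = 6.975 kWh
dehumidifier: 503 W × 15 h × 31 d = 233,895 Wh = 233.9 kWh
aquarium pump: 21.18 W × 15.9 h × 31 d = 10,440 Wh = 10.44 kWh
clothes dryer: 2839 W × 8.8 h × 31 d = 774,479 Wh = 774.5 kWh
3D printer: 189 W × 0.826 h × 31 d = 4,840 Wh = 4.84 kWh
Total energy = 6.975 + 233.9 + 10.44 + 774.5 + 4.84 = 1,031 kWh
Cost = 1,031 kWh × €0.160 = €164.90 ≈ €165

€165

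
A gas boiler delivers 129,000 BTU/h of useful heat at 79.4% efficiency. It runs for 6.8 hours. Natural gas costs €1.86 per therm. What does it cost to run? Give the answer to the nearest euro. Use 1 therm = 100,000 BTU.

€21

Heat delivered = 129,000 BTU/h × 6.8 h = 877,200 BTU
Gas input = 877,200 / 0.794 = 1,104,786 BTU
= 1,104,786 / 100,000 = 11.05 therm
Cost = 11.05 × €1.86/therm = €20.55 ≈ €21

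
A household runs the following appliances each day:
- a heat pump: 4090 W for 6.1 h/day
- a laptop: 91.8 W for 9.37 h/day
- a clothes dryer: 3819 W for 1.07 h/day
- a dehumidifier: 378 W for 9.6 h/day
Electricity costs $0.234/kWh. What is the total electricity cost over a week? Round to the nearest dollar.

heat pump: 4090 W × 6.1 h × 7 d = 174,643 Wh = 174.6 kWh
laptop: 91.8 W × 9.37 h × 7 d = 6,021 Wh = 6.021 kWh
clothes dryer: 3819 W × 1.07 h × 7 d = 28,604 Wh = 28.6 kWh
dehumidifier: 378 W × 9.6 h × 7 d = 25,402 Wh = 25.4 kWh
Total energy = 174.6 + 6.021 + 28.6 + 25.4 = 234.7 kWh
Cost = 234.7 kWh × $0.234 = $54.91 ≈ $55

$55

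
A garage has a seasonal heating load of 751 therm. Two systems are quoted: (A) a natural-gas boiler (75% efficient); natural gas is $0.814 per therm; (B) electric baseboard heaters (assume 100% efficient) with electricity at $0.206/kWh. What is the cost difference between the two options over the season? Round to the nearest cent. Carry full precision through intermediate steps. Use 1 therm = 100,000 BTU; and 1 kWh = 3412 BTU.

$3719.09

Heat load = 751 therm × 100,000 = 75,100,000 BTU
Gas: input = 75,100,000 / 0.75 = 100,133,333 BTU = 1,001 therm → 1,001 × $0.814 = $815.09
Electric: 75,100,000 BTU / 3412 = 22,010 kWh → × $0.206 = $4,534.17
Difference = |$815.09 − $4,534.17| = $3,719.09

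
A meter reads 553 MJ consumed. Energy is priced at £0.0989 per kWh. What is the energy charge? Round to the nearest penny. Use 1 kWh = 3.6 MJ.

553 MJ × (0.27778 kWh/MJ) = 153.6 kWh
Cost = 153.6 kWh × £0.0989/kWh = £15.19

£15.19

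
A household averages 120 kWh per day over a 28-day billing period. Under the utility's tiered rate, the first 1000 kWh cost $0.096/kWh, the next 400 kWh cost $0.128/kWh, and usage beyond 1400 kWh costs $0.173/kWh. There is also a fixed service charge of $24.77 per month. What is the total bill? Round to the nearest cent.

Usage = 120 kWh/day × 28 days = 3360 kWh
First 1000 kWh × $0.096 = $96.00
Next 400 kWh × $0.128 = $51.20
Remaining 1960 kWh × $0.173 = $339.08
Energy charge = $486.28; + service $24.77 = $511.05

$511.05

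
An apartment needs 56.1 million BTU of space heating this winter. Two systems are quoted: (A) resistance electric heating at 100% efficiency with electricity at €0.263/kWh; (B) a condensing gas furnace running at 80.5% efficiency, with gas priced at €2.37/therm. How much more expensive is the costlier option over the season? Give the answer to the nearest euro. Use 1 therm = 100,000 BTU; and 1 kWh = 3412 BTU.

Heat load = 56.1 × 10⁶ BTU = 56,100,000 BTU
Gas: input = 56,100,000 / 0.805 = 69,689,441 BTU = 696.9 therm → 696.9 × €2.37 = €1,651.64
Electric: 56,100,000 BTU / 3412 = 16,440 kWh → × €0.263 = €4,324.24
Difference = |€1,651.64 − €4,324.24| = €2,672.60 ≈ €2673

€2673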